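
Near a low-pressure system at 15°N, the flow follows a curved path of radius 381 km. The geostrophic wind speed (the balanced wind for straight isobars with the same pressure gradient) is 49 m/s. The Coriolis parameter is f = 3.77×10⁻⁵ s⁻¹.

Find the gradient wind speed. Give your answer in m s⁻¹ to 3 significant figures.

20.3 m s⁻¹

Around a low, centrifugal force acts outward with Coriolis, so pressure-gradient force balances both:
(1/ρ)|∂P/∂n| = fV + V²/R  →  V² + fR·V − fR·V_g = 0
With fR = 3.77×10⁻⁵ × 381×10³ m = 14.4 m/s:
V = [−fR + √((fR)² + 4 fR V_g)]/2 = [−14.4 + √(14.4² + 4×14.4×49)]/2 = 20.3 m/s
Subgeostrophic (V < V_g = 49 m/s), as expected around a low.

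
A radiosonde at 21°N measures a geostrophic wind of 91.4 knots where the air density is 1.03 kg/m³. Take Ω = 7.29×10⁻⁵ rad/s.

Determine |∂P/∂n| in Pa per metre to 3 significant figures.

2.53×10⁻³ Pa/m

Coriolis parameter at 21°N:
f = 2Ω sin φ = 2 × 7.29×10⁻⁵ × sin 21° = 5.23×10⁻⁵ s⁻¹
Wind speed in SI: 91.4 knots = 47.0 m/s
Geostrophic balance rearranged: |∂P/∂n| = f ρ V_g
|∂P/∂n| = 5.23×10⁻⁵ × 1.03 × 47.0 = 2.53×10⁻³ Pa/m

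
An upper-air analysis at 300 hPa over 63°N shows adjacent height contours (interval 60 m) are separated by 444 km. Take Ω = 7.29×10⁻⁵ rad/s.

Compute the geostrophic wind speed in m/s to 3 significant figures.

10.2 m/s

Coriolis parameter at 63°N:
f = 2Ω sin φ = 2 × 7.29×10⁻⁵ × sin 63° = 1.30×10⁻⁴ s⁻¹
Height gradient: |∂Z/∂n| = 60 m / 444000 m = 1.35×10⁻⁴
On a pressure surface, geostrophic balance gives V_g = (g/f)|∂Z/∂n|:
V_g = 9.81 × 1.35×10⁻⁴ / 1.30×10⁻⁴ = 10.2 m/s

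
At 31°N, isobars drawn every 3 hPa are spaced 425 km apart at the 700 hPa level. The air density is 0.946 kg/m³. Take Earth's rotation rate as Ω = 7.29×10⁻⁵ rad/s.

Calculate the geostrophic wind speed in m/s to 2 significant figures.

Coriolis parameter at 31°N:
f = 2Ω sin φ = 2 × 7.29×10⁻⁵ × sin 31° = 7.51×10⁻⁵ s⁻¹
Pressure gradient: |∂P/∂n| = 300 Pa / 425000 m = 7.06×10⁻⁴ Pa/m
Geostrophic balance (pressure-gradient force = Coriolis force):
V_g = (1/(fρ)) |∂P/∂n| = 7.06×10⁻⁴ / (7.51×10⁻⁵ × 0.946) = 9.94 m/s

9.9 m/s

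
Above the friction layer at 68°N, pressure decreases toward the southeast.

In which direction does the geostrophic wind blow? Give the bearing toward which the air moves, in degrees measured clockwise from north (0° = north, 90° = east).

225°

The pressure-gradient force points toward the southeast (bearing 135°).
Geostrophic balance: in the Northern Hemisphere the Coriolis force deflects motion to the right, so the geostrophic wind blows 90° to the right of the pressure-gradient force (low pressure on the left).
Rotating 135° by 90° clockwise gives 225° — the wind blows toward the southwest.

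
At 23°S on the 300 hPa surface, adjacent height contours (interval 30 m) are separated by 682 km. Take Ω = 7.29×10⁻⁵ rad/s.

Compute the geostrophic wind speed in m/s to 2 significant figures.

Coriolis parameter at 23°S:
f = 2Ω sin φ = 2 × 7.29×10⁻⁵ × sin 23° = 5.70×10⁻⁵ s⁻¹
Height gradient: |∂Z/∂n| = 30 m / 682000 m = 4.40×10⁻⁵
On a pressure surface, geostrophic balance gives V_g = (g/f)|∂Z/∂n|:
V_g = 9.81 × 4.40×10⁻⁵ / 5.70×10⁻⁵ = 7.57 m/s

7.6 m/s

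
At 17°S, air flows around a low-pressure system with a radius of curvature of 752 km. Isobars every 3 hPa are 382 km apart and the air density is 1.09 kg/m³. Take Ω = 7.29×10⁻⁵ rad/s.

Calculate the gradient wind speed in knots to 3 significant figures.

23.8 knots

Coriolis parameter at 17°S:
f = 2Ω sin φ = 2 × 7.29×10⁻⁵ × sin 17° = 4.26×10⁻⁵ s⁻¹
Pressure gradient: |∂P/∂n| = 300 Pa / 382000 m = 7.85×10⁻⁴ Pa/m
Geostrophic speed: V_g = |∂P/∂n|/(fρ) = 7.85×10⁻⁴/(4.26×10⁻⁵ × 1.09) = 16.9 m/s
Around a low, centrifugal force acts outward with Coriolis, so pressure-gradient force balances both:
(1/ρ)|∂P/∂n| = fV + V²/R  →  V² + fR·V − fR·V_g = 0
With fR = 4.26×10⁻⁵ × 752×10³ m = 32.1 m/s:
V = [−fR + √((fR)² + 4 fR V_g)]/2 = [−32.1 + √(32.1² + 4×32.1×16.9)]/2 = 12.2 m/s
Subgeostrophic (V < V_g = 16.9 m/s), as expected around a low.
Converting: 12.2 m/s × 1.944 = 23.8 knots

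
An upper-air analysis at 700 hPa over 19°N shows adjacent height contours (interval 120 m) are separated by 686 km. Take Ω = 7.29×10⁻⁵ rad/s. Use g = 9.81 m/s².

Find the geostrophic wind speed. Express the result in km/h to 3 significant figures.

Coriolis parameter at 19°N:
f = 2Ω sin φ = 2 × 7.29×10⁻⁵ × sin 19° = 4.75×10⁻⁵ s⁻¹
Height gradient: |∂Z/∂n| = 120 m / 686000 m = 1.75×10⁻⁴
On a pressure surface, geostrophic balance gives V_g = (g/f)|∂Z/∂n|:
V_g = 9.81 × 1.75×10⁻⁴ / 4.75×10⁻⁵ = 36.2 m/s
Converting: 36.2 m/s × 3.6 = 130 km/h

130 km/h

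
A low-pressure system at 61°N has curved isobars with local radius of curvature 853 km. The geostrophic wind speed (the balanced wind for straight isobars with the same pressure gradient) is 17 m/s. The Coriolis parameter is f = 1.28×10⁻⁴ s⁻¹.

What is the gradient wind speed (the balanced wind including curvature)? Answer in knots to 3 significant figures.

29.1 knots

Around a low, centrifugal force acts outward with Coriolis, so pressure-gradient force balances both:
(1/ρ)|∂P/∂n| = fV + V²/R  →  V² + fR·V − fR·V_g = 0
With fR = 1.28×10⁻⁴ × 853×10³ m = 109 m/s:
V = [−fR + √((fR)² + 4 fR V_g)]/2 = [−109 + √(109² + 4×109×17)]/2 = 15 m/s
Subgeostrophic (V < V_g = 17 m/s), as expected around a low.
Converting: 15 m/s × 1.944 = 29.1 knots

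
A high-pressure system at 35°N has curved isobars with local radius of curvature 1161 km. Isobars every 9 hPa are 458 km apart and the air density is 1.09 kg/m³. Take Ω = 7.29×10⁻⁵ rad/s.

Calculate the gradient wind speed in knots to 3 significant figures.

Coriolis parameter at 35°N:
f = 2Ω sin φ = 2 × 7.29×10⁻⁵ × sin 35° = 8.36×10⁻⁵ s⁻¹
Pressure gradient: |∂P/∂n| = 900 Pa / 458000 m = 1.97×10⁻³ Pa/m
Geostrophic speed: V_g = |∂P/∂n|/(fρ) = 1.97×10⁻³/(8.36×10⁻⁵ × 1.09) = 21.6 m/s
Around a high, pressure-gradient force acts outward with centrifugal, so Coriolis balances both:
fV = (1/ρ)|∂P/∂n| + V²/R  →  V² − fR·V + fR·V_g = 0
With fR = 8.36×10⁻⁵ × 1161×10³ m = 97.1 m/s:
V = [fR − √((fR)² − 4 fR V_g)]/2 = [97.1 − √(97.1² − 4×97.1×21.6)]/2 = 32.3 m/s
Supergeostrophic (V > V_g = 21.6 m/s), as expected around a high.
Converting: 32.3 m/s × 1.944 = 62.8 knots

62.8 knots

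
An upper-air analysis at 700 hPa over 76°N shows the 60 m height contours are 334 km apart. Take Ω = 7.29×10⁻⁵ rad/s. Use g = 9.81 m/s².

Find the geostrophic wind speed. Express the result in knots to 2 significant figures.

24 knots

Coriolis parameter at 76°N:
f = 2Ω sin φ = 2 × 7.29×10⁻⁵ × sin 76° = 1.41×10⁻⁴ s⁻¹
Height gradient: |∂Z/∂n| = 60 m / 334000 m = 1.80×10⁻⁴
On a pressure surface, geostrophic balance gives V_g = (g/f)|∂Z/∂n|:
V_g = 9.81 × 1.80×10⁻⁴ / 1.41×10⁻⁴ = 12.5 m/s
Converting: 12.5 m/s × 1.944 = 24 knots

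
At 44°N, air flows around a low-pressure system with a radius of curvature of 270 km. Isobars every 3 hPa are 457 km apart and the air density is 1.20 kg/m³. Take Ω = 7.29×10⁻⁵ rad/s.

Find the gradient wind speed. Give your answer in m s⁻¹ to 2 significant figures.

4.6 m s⁻¹

Coriolis parameter at 44°N:
f = 2Ω sin φ = 2 × 7.29×10⁻⁵ × sin 44° = 1.01×10⁻⁴ s⁻¹
Pressure gradient: |∂P/∂n| = 300 Pa / 457000 m = 6.56×10⁻⁴ Pa/m
Geostrophic speed: V_g = |∂P/∂n|/(fρ) = 6.56×10⁻⁴/(1.01×10⁻⁴ × 1.20) = 5.40 m/s
Around a low, centrifugal force acts outward with Coriolis, so pressure-gradient force balances both:
(1/ρ)|∂P/∂n| = fV + V²/R  →  V² + fR·V − fR·V_g = 0
With fR = 1.01×10⁻⁴ × 270×10³ m = 27.3 m/s:
V = [−fR + √((fR)² + 4 fR V_g)]/2 = [−27.3 + √(27.3² + 4×27.3×5.4)]/2 = 4.62 m/s
Subgeostrophic (V < V_g = 5.4 m/s), as expected around a low.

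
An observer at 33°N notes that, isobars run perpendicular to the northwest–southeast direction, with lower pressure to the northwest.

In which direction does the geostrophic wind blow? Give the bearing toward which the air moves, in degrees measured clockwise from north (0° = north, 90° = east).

045°

The pressure-gradient force points toward the northwest (bearing 315°).
Geostrophic balance: in the Northern Hemisphere the Coriolis force deflects motion to the right, so the geostrophic wind blows 90° to the right of the pressure-gradient force (low pressure on the left).
Rotating 315° by 90° clockwise gives 045° — the wind blows toward the northeast.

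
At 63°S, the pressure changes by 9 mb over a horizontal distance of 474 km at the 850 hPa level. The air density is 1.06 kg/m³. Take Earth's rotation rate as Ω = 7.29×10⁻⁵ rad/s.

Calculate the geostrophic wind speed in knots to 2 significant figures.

Coriolis parameter at 63°S:
f = 2Ω sin φ = 2 × 7.29×10⁻⁵ × sin 63° = 1.30×10⁻⁴ s⁻¹
Pressure gradient: |∂P/∂n| = 900 Pa / 474000 m = 1.90×10⁻³ Pa/m
Geostrophic balance (pressure-gradient force = Coriolis force):
V_g = (1/(fρ)) |∂P/∂n| = 1.90×10⁻³ / (1.30×10⁻⁴ × 1.06) = 13.8 m/s
Converting: 13.8 m/s × 1.944 = 27 knots

27 knots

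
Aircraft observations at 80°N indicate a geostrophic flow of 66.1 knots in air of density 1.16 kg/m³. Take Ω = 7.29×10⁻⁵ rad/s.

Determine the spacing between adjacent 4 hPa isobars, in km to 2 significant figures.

71 km

Coriolis parameter at 80°N:
f = 2Ω sin φ = 2 × 7.29×10⁻⁵ × sin 80° = 1.44×10⁻⁴ s⁻¹
Wind speed in SI: 66.1 knots = 34.0 m/s
Geostrophic balance rearranged: |∂P/∂n| = f ρ V_g
|∂P/∂n| = 1.44×10⁻⁴ × 1.16 × 34.0 = 5.66×10⁻³ Pa/m
Isobar spacing: Δn = ΔP/|∂P/∂n| = 400 Pa / 5.66×10⁻³ Pa/m = 70624 m ≈ 71 km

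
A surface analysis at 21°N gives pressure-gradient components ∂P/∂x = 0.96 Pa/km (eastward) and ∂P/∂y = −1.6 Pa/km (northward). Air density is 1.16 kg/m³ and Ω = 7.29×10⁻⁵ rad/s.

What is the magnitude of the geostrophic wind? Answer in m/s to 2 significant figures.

Coriolis parameter at 21°N:
f = 2Ω sin φ = 2 × 7.29×10⁻⁵ × sin 21° = 5.23×10⁻⁵ s⁻¹
Component geostrophic relations (x east, y north):
u_g = −(1/(fρ)) ∂P/∂y,  v_g = (1/(fρ)) ∂P/∂x
u_g = −(−1.6×10⁻³)/(5.23×10⁻⁵ × 1.16) = 26.4 m/s;  v_g = (0.96×10⁻³)/(5.23×10⁻⁵ × 1.16) = 15.8 m/s
|V_g| = √(u_g² + v_g²) = 30.8 m/s

31 m/s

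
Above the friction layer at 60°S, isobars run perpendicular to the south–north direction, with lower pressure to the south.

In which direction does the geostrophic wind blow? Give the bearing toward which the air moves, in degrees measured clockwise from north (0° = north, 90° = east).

The pressure-gradient force points toward the south (bearing 180°).
Geostrophic balance: in the Southern Hemisphere the Coriolis force deflects motion to the left, so the geostrophic wind blows 90° to the left of the pressure-gradient force (low pressure on the right).
Rotating 180° by 90° counterclockwise gives 090° — the wind blows toward the east.

090°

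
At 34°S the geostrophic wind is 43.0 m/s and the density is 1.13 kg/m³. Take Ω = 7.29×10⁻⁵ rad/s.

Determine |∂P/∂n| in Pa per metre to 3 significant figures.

Coriolis parameter at 34°S:
f = 2Ω sin φ = 2 × 7.29×10⁻⁵ × sin 34° = 8.15×10⁻⁵ s⁻¹
Geostrophic balance rearranged: |∂P/∂n| = f ρ V_g
|∂P/∂n| = 8.15×10⁻⁵ × 1.13 × 43.0 = 3.96×10⁻³ Pa/m

3.96×10⁻³ Pa/m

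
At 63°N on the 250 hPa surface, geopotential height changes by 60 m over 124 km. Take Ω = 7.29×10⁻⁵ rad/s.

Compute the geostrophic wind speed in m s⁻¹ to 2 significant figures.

Coriolis parameter at 63°N:
f = 2Ω sin φ = 2 × 7.29×10⁻⁵ × sin 63° = 1.30×10⁻⁴ s⁻¹
Height gradient: |∂Z/∂n| = 60 m / 124000 m = 4.84×10⁻⁴
On a pressure surface, geostrophic balance gives V_g = (g/f)|∂Z/∂n|:
V_g = 9.81 × 4.84×10⁻⁴ / 1.30×10⁻⁴ = 36.5 m/s

37 m s⁻¹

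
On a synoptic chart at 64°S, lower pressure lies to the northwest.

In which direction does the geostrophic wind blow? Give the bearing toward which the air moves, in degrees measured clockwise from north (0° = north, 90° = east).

The pressure-gradient force points toward the northwest (bearing 315°).
Geostrophic balance: in the Southern Hemisphere the Coriolis force deflects motion to the left, so the geostrophic wind blows 90° to the left of the pressure-gradient force (low pressure on the right).
Rotating 315° by 90° counterclockwise gives 225° — the wind blows toward the southwest.

225°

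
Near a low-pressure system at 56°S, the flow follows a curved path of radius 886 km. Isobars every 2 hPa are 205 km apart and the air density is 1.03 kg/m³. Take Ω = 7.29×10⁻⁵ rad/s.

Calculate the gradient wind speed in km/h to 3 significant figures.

Coriolis parameter at 56°S:
f = 2Ω sin φ = 2 × 7.29×10⁻⁵ × sin 56° = 1.21×10⁻⁴ s⁻¹
Pressure gradient: |∂P/∂n| = 200 Pa / 205000 m = 9.76×10⁻⁴ Pa/m
Geostrophic speed: V_g = |∂P/∂n|/(fρ) = 9.76×10⁻⁴/(1.21×10⁻⁴ × 1.03) = 7.84 m/s
Around a low, centrifugal force acts outward with Coriolis, so pressure-gradient force balances both:
(1/ρ)|∂P/∂n| = fV + V²/R  →  V² + fR·V − fR·V_g = 0
With fR = 1.21×10⁻⁴ × 886×10³ m = 107 m/s:
V = [−fR + √((fR)² + 4 fR V_g)]/2 = [−107 + √(107² + 4×107×7.84)]/2 = 7.33 m/s
Subgeostrophic (V < V_g = 7.84 m/s), as expected around a low.
Converting: 7.33 m/s × 3.6 = 26.4 km/h

26.4 km/h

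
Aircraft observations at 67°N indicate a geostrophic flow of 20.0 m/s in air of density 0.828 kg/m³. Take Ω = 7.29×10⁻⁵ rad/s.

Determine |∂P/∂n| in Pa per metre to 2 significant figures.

Coriolis parameter at 67°N:
f = 2Ω sin φ = 2 × 7.29×10⁻⁵ × sin 67° = 1.34×10⁻⁴ s⁻¹
Geostrophic balance rearranged: |∂P/∂n| = f ρ V_g
|∂P/∂n| = 1.34×10⁻⁴ × 0.828 × 20.0 = 2.22×10⁻³ Pa/m

2.2×10⁻³ Pa/m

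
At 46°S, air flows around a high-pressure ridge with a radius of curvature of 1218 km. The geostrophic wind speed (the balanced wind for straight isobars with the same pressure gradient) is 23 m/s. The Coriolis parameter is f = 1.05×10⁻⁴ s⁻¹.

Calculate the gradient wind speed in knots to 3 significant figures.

58.5 knots

Around a high, pressure-gradient force acts outward with centrifugal, so Coriolis balances both:
fV = (1/ρ)|∂P/∂n| + V²/R  →  V² − fR·V + fR·V_g = 0
With fR = 1.05×10⁻⁴ × 1218×10³ m = 128 m/s:
V = [fR − √((fR)² − 4 fR V_g)]/2 = [128 − √(128² − 4×128×23)]/2 = 30.1 m/s
Supergeostrophic (V > V_g = 23 m/s), as expected around a high.
Converting: 30.1 m/s × 1.944 = 58.5 knots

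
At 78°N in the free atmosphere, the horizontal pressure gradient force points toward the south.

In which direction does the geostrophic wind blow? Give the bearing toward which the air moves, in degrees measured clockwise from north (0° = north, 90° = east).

The pressure-gradient force points toward the south (bearing 180°).
Geostrophic balance: in the Northern Hemisphere the Coriolis force deflects motion to the right, so the geostrophic wind blows 90° to the right of the pressure-gradient force (low pressure on the left).
Rotating 180° by 90° clockwise gives 270° — the wind blows toward the west.

270°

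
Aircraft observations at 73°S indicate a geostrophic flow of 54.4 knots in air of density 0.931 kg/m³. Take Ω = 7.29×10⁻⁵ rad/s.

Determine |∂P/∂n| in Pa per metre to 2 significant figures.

Coriolis parameter at 73°S:
f = 2Ω sin φ = 2 × 7.29×10⁻⁵ × sin 73° = 1.39×10⁻⁴ s⁻¹
Wind speed in SI: 54.4 knots = 28.0 m/s
Geostrophic balance rearranged: |∂P/∂n| = f ρ V_g
|∂P/∂n| = 1.39×10⁻⁴ × 0.931 × 28.0 = 3.63×10⁻³ Pa/m

3.6×10⁻³ Pa/m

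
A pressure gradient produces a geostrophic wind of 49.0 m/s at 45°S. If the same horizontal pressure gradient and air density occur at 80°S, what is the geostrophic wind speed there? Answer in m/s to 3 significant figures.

With the same pressure gradient and density, V_g ∝ 1/f ∝ 1/sin φ.
V₂ = V₁ · sin φ₁ / sin φ₂ = 49.0 × sin 45° / sin 80°
V₂ = 49.0 × 0.7071/0.9848 = 35.2 m/s

35.2 m/s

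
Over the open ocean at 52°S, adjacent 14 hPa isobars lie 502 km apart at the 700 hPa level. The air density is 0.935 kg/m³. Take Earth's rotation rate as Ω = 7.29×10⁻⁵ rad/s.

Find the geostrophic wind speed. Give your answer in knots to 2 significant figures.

50 knots

Coriolis parameter at 52°S:
f = 2Ω sin φ = 2 × 7.29×10⁻⁵ × sin 52° = 1.15×10⁻⁴ s⁻¹
Pressure gradient: |∂P/∂n| = 1400 Pa / 502000 m = 2.79×10⁻³ Pa/m
Geostrophic balance (pressure-gradient force = Coriolis force):
V_g = (1/(fρ)) |∂P/∂n| = 2.79×10⁻³ / (1.15×10⁻⁴ × 0.935) = 26.0 m/s
Converting: 26.0 m/s × 1.944 = 50 knots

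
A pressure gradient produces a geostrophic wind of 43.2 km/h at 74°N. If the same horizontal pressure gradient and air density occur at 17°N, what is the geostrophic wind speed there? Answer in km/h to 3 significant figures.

142 km/h

With the same pressure gradient and density, V_g ∝ 1/f ∝ 1/sin φ.
V₂ = V₁ · sin φ₁ / sin φ₂ = 43.2 × sin 74° / sin 17°
V₂ = 43.2 × 0.9613/0.2924 = 142 km/h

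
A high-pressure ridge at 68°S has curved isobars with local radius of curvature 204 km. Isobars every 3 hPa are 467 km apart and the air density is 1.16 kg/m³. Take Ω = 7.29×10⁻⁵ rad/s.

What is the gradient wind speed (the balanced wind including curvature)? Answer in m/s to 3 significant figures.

Coriolis parameter at 68°S:
f = 2Ω sin φ = 2 × 7.29×10⁻⁵ × sin 68° = 1.35×10⁻⁴ s⁻¹
Pressure gradient: |∂P/∂n| = 300 Pa / 467000 m = 6.42×10⁻⁴ Pa/m
Geostrophic speed: V_g = |∂P/∂n|/(fρ) = 6.42×10⁻⁴/(1.35×10⁻⁴ × 1.16) = 4.10 m/s
Around a high, pressure-gradient force acts outward with centrifugal, so Coriolis balances both:
fV = (1/ρ)|∂P/∂n| + V²/R  →  V² − fR·V + fR·V_g = 0
With fR = 1.35×10⁻⁴ × 204×10³ m = 27.6 m/s:
V = [fR − √((fR)² − 4 fR V_g)]/2 = [27.6 − √(27.6² − 4×27.6×4.1)]/2 = 5 m/s
Supergeostrophic (V > V_g = 4.1 m/s), as expected around a high.

5.00 m/s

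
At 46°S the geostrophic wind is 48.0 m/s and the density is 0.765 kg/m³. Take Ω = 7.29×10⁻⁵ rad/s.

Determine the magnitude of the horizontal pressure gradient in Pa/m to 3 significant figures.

Coriolis parameter at 46°S:
f = 2Ω sin φ = 2 × 7.29×10⁻⁵ × sin 46° = 1.05×10⁻⁴ s⁻¹
Geostrophic balance rearranged: |∂P/∂n| = f ρ V_g
|∂P/∂n| = 1.05×10⁻⁴ × 0.765 × 48.0 = 3.85×10⁻³ Pa/m

3.85×10⁻³ Pa/m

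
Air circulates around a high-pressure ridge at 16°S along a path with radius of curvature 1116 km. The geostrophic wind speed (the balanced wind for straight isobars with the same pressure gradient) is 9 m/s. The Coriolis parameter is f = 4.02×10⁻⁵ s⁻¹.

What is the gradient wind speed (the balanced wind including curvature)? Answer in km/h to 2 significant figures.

Around a high, pressure-gradient force acts outward with centrifugal, so Coriolis balances both:
fV = (1/ρ)|∂P/∂n| + V²/R  →  V² − fR·V + fR·V_g = 0
With fR = 4.02×10⁻⁵ × 1116×10³ m = 44.9 m/s:
V = [fR − √((fR)² − 4 fR V_g)]/2 = [44.9 − √(44.9² − 4×44.9×9)]/2 = 12.5 m/s
Supergeostrophic (V > V_g = 9 m/s), as expected around a high.
Converting: 12.5 m/s × 3.6 = 45 km/h

45 km/h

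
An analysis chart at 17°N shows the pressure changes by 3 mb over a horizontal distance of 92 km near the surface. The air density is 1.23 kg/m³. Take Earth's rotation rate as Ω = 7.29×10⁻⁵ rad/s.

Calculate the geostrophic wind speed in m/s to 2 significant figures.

62 m/s

Coriolis parameter at 17°N:
f = 2Ω sin φ = 2 × 7.29×10⁻⁵ × sin 17° = 4.26×10⁻⁵ s⁻¹
Pressure gradient: |∂P/∂n| = 300 Pa / 92000 m = 3.26×10⁻³ Pa/m
Geostrophic balance (pressure-gradient force = Coriolis force):
V_g = (1/(fρ)) |∂P/∂n| = 3.26×10⁻³ / (4.26×10⁻⁵ × 1.23) = 62.2 m/s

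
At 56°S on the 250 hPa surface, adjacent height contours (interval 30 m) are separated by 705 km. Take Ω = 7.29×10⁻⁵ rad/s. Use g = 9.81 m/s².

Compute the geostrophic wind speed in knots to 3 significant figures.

6.71 knots

Coriolis parameter at 56°S:
f = 2Ω sin φ = 2 × 7.29×10⁻⁵ × sin 56° = 1.21×10⁻⁴ s⁻¹
Height gradient: |∂Z/∂n| = 30 m / 705000 m = 4.26×10⁻⁵
On a pressure surface, geostrophic balance gives V_g = (g/f)|∂Z/∂n|:
V_g = 9.81 × 4.26×10⁻⁵ / 1.21×10⁻⁴ = 3.45 m/s
Converting: 3.45 m/s × 1.944 = 6.71 knots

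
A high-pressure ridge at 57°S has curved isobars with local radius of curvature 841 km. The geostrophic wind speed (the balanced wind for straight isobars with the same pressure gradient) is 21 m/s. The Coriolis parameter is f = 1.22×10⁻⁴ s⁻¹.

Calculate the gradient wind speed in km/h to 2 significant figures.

110 km/h

Around a high, pressure-gradient force acts outward with centrifugal, so Coriolis balances both:
fV = (1/ρ)|∂P/∂n| + V²/R  →  V² − fR·V + fR·V_g = 0
With fR = 1.22×10⁻⁴ × 841×10³ m = 103 m/s:
V = [fR − √((fR)² − 4 fR V_g)]/2 = [103 − √(103² − 4×103×21)]/2 = 29.5 m/s
Supergeostrophic (V > V_g = 21 m/s), as expected around a high.
Converting: 29.5 m/s × 3.6 = 110 km/h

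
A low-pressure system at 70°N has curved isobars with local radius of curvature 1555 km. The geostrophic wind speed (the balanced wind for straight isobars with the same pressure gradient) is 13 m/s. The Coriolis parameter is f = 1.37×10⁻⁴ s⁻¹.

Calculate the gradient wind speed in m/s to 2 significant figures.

12 m/s

Around a low, centrifugal force acts outward with Coriolis, so pressure-gradient force balances both:
(1/ρ)|∂P/∂n| = fV + V²/R  →  V² + fR·V − fR·V_g = 0
With fR = 1.37×10⁻⁴ × 1555×10³ m = 213 m/s:
V = [−fR + √((fR)² + 4 fR V_g)]/2 = [−213 + √(213² + 4×213×13)]/2 = 12.3 m/s
Subgeostrophic (V < V_g = 13 m/s), as expected around a low.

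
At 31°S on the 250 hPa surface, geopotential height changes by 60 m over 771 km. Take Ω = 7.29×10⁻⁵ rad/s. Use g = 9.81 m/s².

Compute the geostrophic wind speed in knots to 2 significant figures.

20 knots

Coriolis parameter at 31°S:
f = 2Ω sin φ = 2 × 7.29×10⁻⁵ × sin 31° = 7.51×10⁻⁵ s⁻¹
Height gradient: |∂Z/∂n| = 60 m / 771000 m = 7.78×10⁻⁵
On a pressure surface, geostrophic balance gives V_g = (g/f)|∂Z/∂n|:
V_g = 9.81 × 7.78×10⁻⁵ / 7.51×10⁻⁵ = 10.2 m/s
Converting: 10.2 m/s × 1.944 = 20 knots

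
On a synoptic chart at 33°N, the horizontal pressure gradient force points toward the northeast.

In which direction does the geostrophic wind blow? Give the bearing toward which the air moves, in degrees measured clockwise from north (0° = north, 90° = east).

The pressure-gradient force points toward the northeast (bearing 045°).
Geostrophic balance: in the Northern Hemisphere the Coriolis force deflects motion to the right, so the geostrophic wind blows 90° to the right of the pressure-gradient force (low pressure on the left).
Rotating 045° by 90° clockwise gives 135° — the wind blows toward the southeast.

135°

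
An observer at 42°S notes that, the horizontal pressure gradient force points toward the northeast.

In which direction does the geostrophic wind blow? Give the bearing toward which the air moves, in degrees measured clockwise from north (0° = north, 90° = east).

The pressure-gradient force points toward the northeast (bearing 045°).
Geostrophic balance: in the Southern Hemisphere the Coriolis force deflects motion to the left, so the geostrophic wind blows 90° to the left of the pressure-gradient force (low pressure on the right).
Rotating 045° by 90° counterclockwise gives 315° — the wind blows toward the northwest.

315°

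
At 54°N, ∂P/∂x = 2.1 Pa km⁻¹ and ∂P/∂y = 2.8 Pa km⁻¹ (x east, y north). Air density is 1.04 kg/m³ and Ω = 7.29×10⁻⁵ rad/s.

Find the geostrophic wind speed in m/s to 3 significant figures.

Coriolis parameter at 54°N:
f = 2Ω sin φ = 2 × 7.29×10⁻⁵ × sin 54° = 1.18×10⁻⁴ s⁻¹
Component geostrophic relations (x east, y north):
u_g = −(1/(fρ)) ∂P/∂y,  v_g = (1/(fρ)) ∂P/∂x
u_g = −(2.8×10⁻³)/(1.18×10⁻⁴ × 1.04) = −22.8 m/s;  v_g = (2.1×10⁻³)/(1.18×10⁻⁴ × 1.04) = 17.1 m/s
|V_g| = √(u_g² + v_g²) = 28.5 m/s

28.5 m/s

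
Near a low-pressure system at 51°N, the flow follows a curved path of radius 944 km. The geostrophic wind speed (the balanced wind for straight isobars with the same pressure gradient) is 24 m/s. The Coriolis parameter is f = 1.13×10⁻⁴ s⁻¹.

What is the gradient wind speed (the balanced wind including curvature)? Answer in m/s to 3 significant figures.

20.2 m/s

Around a low, centrifugal force acts outward with Coriolis, so pressure-gradient force balances both:
(1/ρ)|∂P/∂n| = fV + V²/R  →  V² + fR·V − fR·V_g = 0
With fR = 1.13×10⁻⁴ × 944×10³ m = 107 m/s:
V = [−fR + √((fR)² + 4 fR V_g)]/2 = [−107 + √(107² + 4×107×24)]/2 = 20.2 m/s
Subgeostrophic (V < V_g = 24 m/s), as expected around a low.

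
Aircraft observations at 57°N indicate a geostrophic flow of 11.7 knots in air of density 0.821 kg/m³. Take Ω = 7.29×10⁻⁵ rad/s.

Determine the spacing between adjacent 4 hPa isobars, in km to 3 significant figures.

Coriolis parameter at 57°N:
f = 2Ω sin φ = 2 × 7.29×10⁻⁵ × sin 57° = 1.22×10⁻⁴ s⁻¹
Wind speed in SI: 11.7 knots = 6.02 m/s
Geostrophic balance rearranged: |∂P/∂n| = f ρ V_g
|∂P/∂n| = 1.22×10⁻⁴ × 0.821 × 6.02 = 6.04×10⁻⁴ Pa/m
Isobar spacing: Δn = ΔP/|∂P/∂n| = 400 Pa / 6.04×10⁻⁴ Pa/m = 661979 m ≈ 662 km

662 km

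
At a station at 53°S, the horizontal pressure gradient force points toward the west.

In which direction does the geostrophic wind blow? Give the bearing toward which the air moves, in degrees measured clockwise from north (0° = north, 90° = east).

The pressure-gradient force points toward the west (bearing 270°).
Geostrophic balance: in the Southern Hemisphere the Coriolis force deflects motion to the left, so the geostrophic wind blows 90° to the left of the pressure-gradient force (low pressure on the right).
Rotating 270° by 90° counterclockwise gives 180° — the wind blows toward the south.

180°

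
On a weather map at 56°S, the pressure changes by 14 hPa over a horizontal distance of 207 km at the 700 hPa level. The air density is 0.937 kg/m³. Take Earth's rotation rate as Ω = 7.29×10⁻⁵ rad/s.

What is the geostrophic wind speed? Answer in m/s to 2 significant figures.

60 m/s

Coriolis parameter at 56°S:
f = 2Ω sin φ = 2 × 7.29×10⁻⁵ × sin 56° = 1.21×10⁻⁴ s⁻¹
Pressure gradient: |∂P/∂n| = 1400 Pa / 207000 m = 6.76×10⁻³ Pa/m
Geostrophic balance (pressure-gradient force = Coriolis force):
V_g = (1/(fρ)) |∂P/∂n| = 6.76×10⁻³ / (1.21×10⁻⁴ × 0.937) = 59.7 m/s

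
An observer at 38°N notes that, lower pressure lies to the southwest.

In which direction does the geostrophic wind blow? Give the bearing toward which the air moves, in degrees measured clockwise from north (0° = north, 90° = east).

315°

The pressure-gradient force points toward the southwest (bearing 225°).
Geostrophic balance: in the Northern Hemisphere the Coriolis force deflects motion to the right, so the geostrophic wind blows 90° to the right of the pressure-gradient force (low pressure on the left).
Rotating 225° by 90° clockwise gives 315° — the wind blows toward the northwest.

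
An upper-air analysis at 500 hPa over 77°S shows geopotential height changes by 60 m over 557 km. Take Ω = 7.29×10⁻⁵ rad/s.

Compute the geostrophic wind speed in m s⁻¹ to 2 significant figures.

7.4 m s⁻¹

Coriolis parameter at 77°S:
f = 2Ω sin φ = 2 × 7.29×10⁻⁵ × sin 77° = 1.42×10⁻⁴ s⁻¹
Height gradient: |∂Z/∂n| = 60 m / 557000 m = 1.08×10⁻⁴
On a pressure surface, geostrophic balance gives V_g = (g/f)|∂Z/∂n|:
V_g = 9.81 × 1.08×10⁻⁴ / 1.42×10⁻⁴ = 7.44 m/s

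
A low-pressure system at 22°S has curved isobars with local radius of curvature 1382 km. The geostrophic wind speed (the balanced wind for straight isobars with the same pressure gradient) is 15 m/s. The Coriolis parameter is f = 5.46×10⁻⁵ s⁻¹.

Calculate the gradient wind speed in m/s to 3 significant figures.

Around a low, centrifugal force acts outward with Coriolis, so pressure-gradient force balances both:
(1/ρ)|∂P/∂n| = fV + V²/R  →  V² + fR·V − fR·V_g = 0
With fR = 5.46×10⁻⁵ × 1382×10³ m = 75.5 m/s:
V = [−fR + √((fR)² + 4 fR V_g)]/2 = [−75.5 + √(75.5² + 4×75.5×15)]/2 = 12.8 m/s
Subgeostrophic (V < V_g = 15 m/s), as expected around a low.

12.8 m/s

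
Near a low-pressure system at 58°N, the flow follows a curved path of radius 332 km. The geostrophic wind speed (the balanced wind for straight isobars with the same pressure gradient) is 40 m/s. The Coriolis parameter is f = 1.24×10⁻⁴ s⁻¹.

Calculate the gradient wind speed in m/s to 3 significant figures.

Around a low, centrifugal force acts outward with Coriolis, so pressure-gradient force balances both:
(1/ρ)|∂P/∂n| = fV + V²/R  →  V² + fR·V − fR·V_g = 0
With fR = 1.24×10⁻⁴ × 332×10³ m = 41.2 m/s:
V = [−fR + √((fR)² + 4 fR V_g)]/2 = [−41.2 + √(41.2² + 4×41.2×40)]/2 = 24.9 m/s
Subgeostrophic (V < V_g = 40 m/s), as expected around a low.

24.9 m/s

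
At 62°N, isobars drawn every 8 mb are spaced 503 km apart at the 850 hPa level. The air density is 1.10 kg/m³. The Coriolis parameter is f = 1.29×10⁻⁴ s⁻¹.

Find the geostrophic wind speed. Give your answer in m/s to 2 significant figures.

11 m/s

Pressure gradient: |∂P/∂n| = 800 Pa / 503000 m = 1.59×10⁻³ Pa/m
Geostrophic balance (pressure-gradient force = Coriolis force):
V_g = (1/(fρ)) |∂P/∂n| = 1.59×10⁻³ / (1.29×10⁻⁴ × 1.10) = 11.2 m/s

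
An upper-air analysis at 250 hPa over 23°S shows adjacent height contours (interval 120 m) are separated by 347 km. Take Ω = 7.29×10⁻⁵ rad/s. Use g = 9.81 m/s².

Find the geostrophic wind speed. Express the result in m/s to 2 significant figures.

60 m/s

Coriolis parameter at 23°S:
f = 2Ω sin φ = 2 × 7.29×10⁻⁵ × sin 23° = 5.70×10⁻⁵ s⁻¹
Height gradient: |∂Z/∂n| = 120 m / 347000 m = 3.46×10⁻⁴
On a pressure surface, geostrophic balance gives V_g = (g/f)|∂Z/∂n|:
V_g = 9.81 × 3.46×10⁻⁴ / 5.70×10⁻⁵ = 59.6 m/s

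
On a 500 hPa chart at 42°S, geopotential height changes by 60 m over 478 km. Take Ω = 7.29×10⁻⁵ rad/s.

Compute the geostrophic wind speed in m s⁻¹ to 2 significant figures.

13 m s⁻¹

Coriolis parameter at 42°S:
f = 2Ω sin φ = 2 × 7.29×10⁻⁵ × sin 42° = 9.76×10⁻⁵ s⁻¹
Height gradient: |∂Z/∂n| = 60 m / 478000 m = 1.26×10⁻⁴
On a pressure surface, geostrophic balance gives V_g = (g/f)|∂Z/∂n|:
V_g = 9.81 × 1.26×10⁻⁴ / 9.76×10⁻⁵ = 12.6 m/s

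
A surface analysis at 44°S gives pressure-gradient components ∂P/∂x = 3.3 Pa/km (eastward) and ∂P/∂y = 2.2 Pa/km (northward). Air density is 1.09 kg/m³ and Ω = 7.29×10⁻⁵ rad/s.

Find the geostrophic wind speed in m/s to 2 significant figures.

Coriolis parameter at 44°S:
f = 2Ω sin φ = 2 × 7.29×10⁻⁵ × sin 44° = 1.01×10⁻⁴ s⁻¹
In the Southern Hemisphere f is negative: f = −1.01×10⁻⁴ s⁻¹.
Component geostrophic relations (x east, y north):
u_g = −(1/(fρ)) ∂P/∂y,  v_g = (1/(fρ)) ∂P/∂x
u_g = −(2.2×10⁻³)/(−1.01×10⁻⁴ × 1.09) = 19.9 m/s;  v_g = (3.3×10⁻³)/(−1.01×10⁻⁴ × 1.09) = −29.9 m/s
|V_g| = √(u_g² + v_g²) = 35.9 m/s

36 m/s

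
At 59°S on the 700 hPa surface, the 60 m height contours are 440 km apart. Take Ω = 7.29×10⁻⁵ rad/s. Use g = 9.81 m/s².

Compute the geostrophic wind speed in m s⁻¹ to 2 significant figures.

11 m s⁻¹

Coriolis parameter at 59°S:
f = 2Ω sin φ = 2 × 7.29×10⁻⁵ × sin 59° = 1.25×10⁻⁴ s⁻¹
Height gradient: |∂Z/∂n| = 60 m / 440000 m = 1.36×10⁻⁴
On a pressure surface, geostrophic balance gives V_g = (g/f)|∂Z/∂n|:
V_g = 9.81 × 1.36×10⁻⁴ / 1.25×10⁻⁴ = 10.7 m/s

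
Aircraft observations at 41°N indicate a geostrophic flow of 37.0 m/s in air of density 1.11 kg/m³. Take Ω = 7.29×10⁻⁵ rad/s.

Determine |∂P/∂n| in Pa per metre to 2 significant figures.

3.9×10⁻³ Pa/m

Coriolis parameter at 41°N:
f = 2Ω sin φ = 2 × 7.29×10⁻⁵ × sin 41° = 9.57×10⁻⁵ s⁻¹
Geostrophic balance rearranged: |∂P/∂n| = f ρ V_g
|∂P/∂n| = 9.57×10⁻⁵ × 1.11 × 37.0 = 3.93×10⁻³ Pa/m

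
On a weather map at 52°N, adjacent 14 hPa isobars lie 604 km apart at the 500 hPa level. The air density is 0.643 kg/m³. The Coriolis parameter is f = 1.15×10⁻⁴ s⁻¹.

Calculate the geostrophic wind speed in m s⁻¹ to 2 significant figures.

31 m s⁻¹

Pressure gradient: |∂P/∂n| = 1400 Pa / 604000 m = 2.32×10⁻³ Pa/m
Geostrophic balance (pressure-gradient force = Coriolis force):
V_g = (1/(fρ)) |∂P/∂n| = 2.32×10⁻³ / (1.15×10⁻⁴ × 0.643) = 31.3 m/s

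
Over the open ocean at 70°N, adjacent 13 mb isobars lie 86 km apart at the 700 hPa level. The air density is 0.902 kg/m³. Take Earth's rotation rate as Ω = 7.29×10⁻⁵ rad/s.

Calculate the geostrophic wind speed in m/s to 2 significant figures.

120 m/s

Coriolis parameter at 70°N:
f = 2Ω sin φ = 2 × 7.29×10⁻⁵ × sin 70° = 1.37×10⁻⁴ s⁻¹
Pressure gradient: |∂P/∂n| = 1300 Pa / 86000 m = 1.51×10⁻² Pa/m
Geostrophic balance (pressure-gradient force = Coriolis force):
V_g = (1/(fρ)) |∂P/∂n| = 1.51×10⁻² / (1.37×10⁻⁴ × 0.902) = 122 m/s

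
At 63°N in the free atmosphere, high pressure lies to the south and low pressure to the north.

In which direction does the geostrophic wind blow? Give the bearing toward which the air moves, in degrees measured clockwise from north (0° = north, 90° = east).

The pressure-gradient force points toward the north (bearing 000°).
Geostrophic balance: in the Northern Hemisphere the Coriolis force deflects motion to the right, so the geostrophic wind blows 90° to the right of the pressure-gradient force (low pressure on the left).
Rotating 000° by 90° clockwise gives 090° — the wind blows toward the east.

090°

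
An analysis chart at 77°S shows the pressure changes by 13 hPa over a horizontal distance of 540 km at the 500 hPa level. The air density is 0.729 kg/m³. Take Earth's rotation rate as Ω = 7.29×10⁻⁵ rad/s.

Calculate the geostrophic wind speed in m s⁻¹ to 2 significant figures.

Coriolis parameter at 77°S:
f = 2Ω sin φ = 2 × 7.29×10⁻⁵ × sin 77° = 1.42×10⁻⁴ s⁻¹
Pressure gradient: |∂P/∂n| = 1300 Pa / 540000 m = 2.41×10⁻³ Pa/m
Geostrophic balance (pressure-gradient force = Coriolis force):
V_g = (1/(fρ)) |∂P/∂n| = 2.41×10⁻³ / (1.42×10⁻⁴ × 0.729) = 23.2 m/s

23 m s⁻¹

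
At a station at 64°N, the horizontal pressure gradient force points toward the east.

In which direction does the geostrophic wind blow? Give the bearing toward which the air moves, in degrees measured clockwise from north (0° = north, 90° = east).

180°

The pressure-gradient force points toward the east (bearing 090°).
Geostrophic balance: in the Northern Hemisphere the Coriolis force deflects motion to the right, so the geostrophic wind blows 90° to the right of the pressure-gradient force (low pressure on the left).
Rotating 090° by 90° clockwise gives 180° — the wind blows toward the south.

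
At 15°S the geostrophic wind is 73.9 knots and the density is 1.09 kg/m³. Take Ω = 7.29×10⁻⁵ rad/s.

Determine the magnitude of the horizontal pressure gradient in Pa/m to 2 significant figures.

Coriolis parameter at 15°S:
f = 2Ω sin φ = 2 × 7.29×10⁻⁵ × sin 15° = 3.77×10⁻⁵ s⁻¹
Wind speed in SI: 73.9 knots = 38.0 m/s
Geostrophic balance rearranged: |∂P/∂n| = f ρ V_g
|∂P/∂n| = 3.77×10⁻⁵ × 1.09 × 38.0 = 1.56×10⁻³ Pa/m

1.6×10⁻³ Pa/m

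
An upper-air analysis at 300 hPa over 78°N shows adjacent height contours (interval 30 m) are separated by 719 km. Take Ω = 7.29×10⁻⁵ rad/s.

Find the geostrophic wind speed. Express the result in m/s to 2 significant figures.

2.9 m/s

Coriolis parameter at 78°N:
f = 2Ω sin φ = 2 × 7.29×10⁻⁵ × sin 78° = 1.43×10⁻⁴ s⁻¹
Height gradient: |∂Z/∂n| = 30 m / 719000 m = 4.17×10⁻⁵
On a pressure surface, geostrophic balance gives V_g = (g/f)|∂Z/∂n|:
V_g = 9.81 × 4.17×10⁻⁵ / 1.43×10⁻⁴ = 2.87 m/s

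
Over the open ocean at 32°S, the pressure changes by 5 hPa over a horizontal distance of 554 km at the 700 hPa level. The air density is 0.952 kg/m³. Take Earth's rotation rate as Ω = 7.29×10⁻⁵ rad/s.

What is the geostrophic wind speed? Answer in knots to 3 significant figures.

Coriolis parameter at 32°S:
f = 2Ω sin φ = 2 × 7.29×10⁻⁵ × sin 32° = 7.73×10⁻⁵ s⁻¹
Pressure gradient: |∂P/∂n| = 500 Pa / 554000 m = 9.03×10⁻⁴ Pa/m
Geostrophic balance (pressure-gradient force = Coriolis force):
V_g = (1/(fρ)) |∂P/∂n| = 9.03×10⁻⁴ / (7.73×10⁻⁵ × 0.952) = 12.3 m/s
Converting: 12.3 m/s × 1.944 = 23.9 knots

23.9 knots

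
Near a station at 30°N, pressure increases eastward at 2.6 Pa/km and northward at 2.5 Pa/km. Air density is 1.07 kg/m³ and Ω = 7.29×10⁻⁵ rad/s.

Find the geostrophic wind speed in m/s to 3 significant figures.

Coriolis parameter at 30°N:
f = 2Ω sin φ = 2 × 7.29×10⁻⁵ × sin 30° = 7.29×10⁻⁵ s⁻¹
Component geostrophic relations (x east, y north):
u_g = −(1/(fρ)) ∂P/∂y,  v_g = (1/(fρ)) ∂P/∂x
u_g = −(2.5×10⁻³)/(7.29×10⁻⁵ × 1.07) = −32.1 m/s;  v_g = (2.6×10⁻³)/(7.29×10⁻⁵ × 1.07) = 33.3 m/s
|V_g| = √(u_g² + v_g²) = 46.2 m/s

46.2 m/s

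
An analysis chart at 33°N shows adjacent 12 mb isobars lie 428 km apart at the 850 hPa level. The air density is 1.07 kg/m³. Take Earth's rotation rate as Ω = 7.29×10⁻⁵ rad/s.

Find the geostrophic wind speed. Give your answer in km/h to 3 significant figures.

119 km/h

Coriolis parameter at 33°N:
f = 2Ω sin φ = 2 × 7.29×10⁻⁵ × sin 33° = 7.94×10⁻⁵ s⁻¹
Pressure gradient: |∂P/∂n| = 1200 Pa / 428000 m = 2.80×10⁻³ Pa/m
Geostrophic balance (pressure-gradient force = Coriolis force):
V_g = (1/(fρ)) |∂P/∂n| = 2.80×10⁻³ / (7.94×10⁻⁵ × 1.07) = 33.0 m/s
Converting: 33.0 m/s × 3.6 = 119 km/h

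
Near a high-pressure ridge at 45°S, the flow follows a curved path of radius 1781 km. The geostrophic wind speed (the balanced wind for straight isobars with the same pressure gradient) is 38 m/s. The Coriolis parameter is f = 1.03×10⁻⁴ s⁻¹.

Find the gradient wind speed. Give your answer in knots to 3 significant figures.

104 knots

Around a high, pressure-gradient force acts outward with centrifugal, so Coriolis balances both:
fV = (1/ρ)|∂P/∂n| + V²/R  →  V² − fR·V + fR·V_g = 0
With fR = 1.03×10⁻⁴ × 1781×10³ m = 183 m/s:
V = [fR − √((fR)² − 4 fR V_g)]/2 = [183 − √(183² − 4×183×38)]/2 = 53.7 m/s
Supergeostrophic (V > V_g = 38 m/s), as expected around a high.
Converting: 53.7 m/s × 1.944 = 104 knots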